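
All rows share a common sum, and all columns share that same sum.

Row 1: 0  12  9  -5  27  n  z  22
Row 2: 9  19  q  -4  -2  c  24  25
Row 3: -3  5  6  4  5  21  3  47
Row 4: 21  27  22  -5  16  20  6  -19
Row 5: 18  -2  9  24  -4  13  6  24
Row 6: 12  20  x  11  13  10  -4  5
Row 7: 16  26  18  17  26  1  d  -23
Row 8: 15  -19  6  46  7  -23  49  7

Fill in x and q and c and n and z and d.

Rows 3 and 4 both sum to 88, so that's the common total.
The known cells in row 7 total 81, leaving 88 − 81 = 7 for the blank.
The known cells in column 7 total 91, leaving 88 − 91 = -3 for the blank.
The known cells in row 1 total 62, leaving 88 − 62 = 26 for the blank.
The known cells in column 6 total 68, leaving 88 − 68 = 20 for the blank.
The known cells in row 2 total 91, leaving 88 − 91 = -3 for the blank.
The known cells in row 6 total 67, leaving 88 − 67 = 21 for the blank.

x = 21, q = -3, c = 20, n = 26, z = -3, d = 7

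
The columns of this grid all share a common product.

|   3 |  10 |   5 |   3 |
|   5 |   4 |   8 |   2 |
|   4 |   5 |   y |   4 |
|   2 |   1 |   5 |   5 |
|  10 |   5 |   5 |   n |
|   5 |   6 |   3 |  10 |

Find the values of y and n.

y = 2, n = 5

Columns 1 and 2 each multiply to 6000, so every column has product 6000.
Column 3: 5×8×5×5×3 = 3000, so the missing entry is 6000 ÷ 3000 = 2.
Column 4: 3×2×4×5×10 = 1200, so the missing entry is 6000 ÷ 1200 = 5.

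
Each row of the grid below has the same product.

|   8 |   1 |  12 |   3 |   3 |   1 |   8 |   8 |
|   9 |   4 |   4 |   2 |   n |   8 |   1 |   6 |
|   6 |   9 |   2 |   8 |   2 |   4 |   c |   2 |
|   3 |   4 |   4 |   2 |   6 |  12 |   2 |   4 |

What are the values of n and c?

n = 4, c = 4

Rows 1 and 4 each multiply to 55296, so every row has product 55296.
Row 2: 9×4×4×2×8×1×6 = 13824, so the missing entry is 55296 ÷ 13824 = 4.
Row 3: 6×9×2×8×2×4×2 = 13824, so the missing entry is 55296 ÷ 13824 = 4.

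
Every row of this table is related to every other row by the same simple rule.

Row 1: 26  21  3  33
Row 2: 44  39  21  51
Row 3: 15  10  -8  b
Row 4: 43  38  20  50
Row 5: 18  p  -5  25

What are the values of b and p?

b = 22, p = 13

The difference between any two rows is the same in every column — this is an addition table with the headers hidden.
Row 3 minus row 1 is -8 − 3 = -11, so its entry in column 4 is 33 + (-11) = 22.
Row 5 minus row 1 is -5 − 3 = -8, so its entry in column 2 is 21 + (-8) = 13.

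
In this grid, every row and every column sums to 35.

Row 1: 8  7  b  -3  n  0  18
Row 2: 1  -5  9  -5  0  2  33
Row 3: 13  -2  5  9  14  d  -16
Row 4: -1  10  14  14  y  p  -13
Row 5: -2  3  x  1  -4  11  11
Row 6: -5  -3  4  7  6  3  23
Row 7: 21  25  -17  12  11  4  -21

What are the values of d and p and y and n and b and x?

d = 12, p = 3, y = 8, n = 0, b = 5, x = 15

Row 5 has -2 + 3 + 1 − 4 + 11 + 11 = 20; the blank must be 35 − 20 = 15.
Column 3 has 9 + 5 + 14 + 15 + 4 − 17 = 30; the blank must be 35 − 30 = 5.
Row 1 has 8 + 7 + 5 − 3 + 0 + 18 = 35; the blank must be 35 − 35 = 0.
Column 5 has 0 + 0 + 14 − 4 + 6 + 11 = 27; the blank must be 35 − 27 = 8.
Row 3 has 13 − 2 + 5 + 9 + 14 − 16 = 23; the blank must be 35 − 23 = 12.
Row 4 has -1 + 10 + 14 + 14 + 8 − 13 = 32; the blank must be 35 − 32 = 3.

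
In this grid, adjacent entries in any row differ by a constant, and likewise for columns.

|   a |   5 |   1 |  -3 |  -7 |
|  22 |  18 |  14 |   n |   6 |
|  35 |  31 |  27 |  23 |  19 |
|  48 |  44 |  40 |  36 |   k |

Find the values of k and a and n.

Along each row the entries change by -4 per step; down each column they change by 13.
Row 4: from 48 at column 1, stepping by -4 to column 5 gives 32.
Row 1: from 5 at column 2, stepping by -4 to column 1 gives 9.
Row 2: from 22 at column 1, stepping by -4 to column 4 gives 10.

k = 32, a = 9, n = 10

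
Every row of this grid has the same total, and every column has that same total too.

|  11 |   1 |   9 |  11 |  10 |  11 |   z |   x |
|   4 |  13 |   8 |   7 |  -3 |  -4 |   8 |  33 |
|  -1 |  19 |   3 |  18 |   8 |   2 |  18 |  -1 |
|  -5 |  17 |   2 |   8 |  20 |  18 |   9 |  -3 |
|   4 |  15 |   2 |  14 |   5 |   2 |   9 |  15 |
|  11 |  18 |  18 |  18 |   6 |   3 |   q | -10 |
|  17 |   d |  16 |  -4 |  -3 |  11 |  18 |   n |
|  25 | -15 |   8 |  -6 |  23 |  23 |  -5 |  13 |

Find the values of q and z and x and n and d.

Rows 2 and 3 both sum to 66, so that's the common total.
The known cells in column 2 total 68, leaving 66 − 68 = -2 for the blank.
The known cells in row 7 total 53, leaving 66 − 53 = 13 for the blank.
The known cells in column 8 total 60, leaving 66 − 60 = 6 for the blank.
The known cells in row 1 total 59, leaving 66 − 59 = 7 for the blank.
The known cells in row 6 total 64, leaving 66 − 64 = 2 for the blank.

q = 2, z = 7, x = 6, n = 13, d = -2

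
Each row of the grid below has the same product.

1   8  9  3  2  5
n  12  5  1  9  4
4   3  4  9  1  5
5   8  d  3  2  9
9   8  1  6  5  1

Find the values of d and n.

Rows 1 and 3 each multiply to 2160, so every row has product 2160.
Row 4: 5×8×3×2×9 = 2160, so the missing entry is 2160 ÷ 2160 = 1.
Row 2: 12×5×1×9×4 = 2160, so the missing entry is 2160 ÷ 2160 = 1.

d = 1, n = 1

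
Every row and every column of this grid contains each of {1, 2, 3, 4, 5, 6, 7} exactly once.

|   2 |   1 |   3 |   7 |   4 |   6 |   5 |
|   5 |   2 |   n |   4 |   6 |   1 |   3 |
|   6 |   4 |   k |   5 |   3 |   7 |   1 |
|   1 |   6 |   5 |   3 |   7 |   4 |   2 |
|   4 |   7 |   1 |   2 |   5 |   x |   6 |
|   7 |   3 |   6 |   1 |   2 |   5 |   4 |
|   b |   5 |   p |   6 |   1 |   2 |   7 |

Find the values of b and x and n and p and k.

b = 3, x = 3, n = 7, p = 4, k = 2

Cell (2,3): row 2 already has {1, 2, 3, 4, 5, 6} → 7.
For row 7, column 1: column 1 already has {1, 2, 4, 5, 6, 7}; that leaves 3.
For row 7, column 3: row 7 already has {1, 2, 3, 5, 6, 7}; that leaves 4.
At (row 5, col 6): row 5 already has {1, 2, 4, 5, 6, 7}, so the value is 3.
At (row 3, col 3): row 3 already has {1, 3, 4, 5, 6, 7}, so the value is 2.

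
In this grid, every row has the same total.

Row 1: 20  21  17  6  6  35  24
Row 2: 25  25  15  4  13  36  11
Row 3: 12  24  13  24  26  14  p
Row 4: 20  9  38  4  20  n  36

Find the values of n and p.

The complete rows each total 129.
Row 4 is missing 129 − 127 = 2 (since 20 + 9 + 38 + 4 + 20 + 36 = 127).
Row 3 is missing 129 − 113 = 16 (since 12 + 24 + 13 + 24 + 26 + 14 = 113).

n = 2, p = 16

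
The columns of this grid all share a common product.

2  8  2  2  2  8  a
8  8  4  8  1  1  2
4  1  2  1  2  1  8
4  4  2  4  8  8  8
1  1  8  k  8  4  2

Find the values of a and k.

a = 1, k = 4

Columns 1 and 6 each multiply to 256, so every column has product 256.
Column 7: 2×8×8×2 = 256, so the missing entry is 256 ÷ 256 = 1.
Column 4: 2×8×1×4 = 64, so the missing entry is 256 ÷ 64 = 4.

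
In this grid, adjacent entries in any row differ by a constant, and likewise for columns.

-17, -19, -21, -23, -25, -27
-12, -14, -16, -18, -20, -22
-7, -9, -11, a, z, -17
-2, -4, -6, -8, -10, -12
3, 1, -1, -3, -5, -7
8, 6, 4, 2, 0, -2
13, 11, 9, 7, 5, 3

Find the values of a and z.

a = -13, z = -15

Along each row the entries change by -2 per step; down each column they change by 5.
Row 3: from -7 at column 1, stepping by -2 to column 4 gives -13.
Row 3: from -7 at column 1, stepping by -2 to column 5 gives -15.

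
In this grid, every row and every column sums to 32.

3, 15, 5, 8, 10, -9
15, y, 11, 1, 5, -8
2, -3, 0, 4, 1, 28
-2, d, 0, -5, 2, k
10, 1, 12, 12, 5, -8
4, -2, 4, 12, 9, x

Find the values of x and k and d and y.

x = 5, k = 24, d = 13, y = 8

Row 2: 15 + 11 + 1 + 5 − 8 = 24, so its missing entry is 32 − 24 = 8.
Column 2: 15 + 8 − 3 + 1 − 2 = 19, so its missing entry is 32 − 19 = 13.
Row 6: 4 − 2 + 4 + 12 + 9 = 27, so its missing entry is 32 − 27 = 5.
Row 4: -2 + 13 + 0 − 5 + 2 = 8, so its missing entry is 32 − 8 = 24.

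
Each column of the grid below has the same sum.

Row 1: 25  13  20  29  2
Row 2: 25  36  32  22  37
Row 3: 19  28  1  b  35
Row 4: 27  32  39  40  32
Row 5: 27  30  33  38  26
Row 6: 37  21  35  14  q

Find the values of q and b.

Columns 1 and 2 both add up to 160, so every column sums to 160.
Column 5: 2 + 37 + 35 + 32 + 26 = 132, so the missing entry is 160 − 132 = 28.
Column 4: 29 + 22 + 40 + 38 + 14 = 143, so the missing entry is 160 − 143 = 17.

q = 28, b = 17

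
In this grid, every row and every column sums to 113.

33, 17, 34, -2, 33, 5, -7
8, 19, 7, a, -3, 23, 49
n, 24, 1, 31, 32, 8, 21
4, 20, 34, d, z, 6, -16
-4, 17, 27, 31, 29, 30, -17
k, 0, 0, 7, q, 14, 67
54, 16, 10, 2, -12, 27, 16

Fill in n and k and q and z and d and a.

n = -4, k = 22, q = 3, z = 31, d = 34, a = 10

Row 3 has 24 + 1 + 31 + 32 + 8 + 21 = 117; the blank must be 113 − 117 = -4.
Column 1 has 33 + 8 − 4 + 4 − 4 + 54 = 91; the blank must be 113 − 91 = 22.
Row 6 has 22 + 0 + 0 + 7 + 14 + 67 = 110; the blank must be 113 − 110 = 3.
Column 5 has 33 − 3 + 32 + 29 + 3 − 12 = 82; the blank must be 113 − 82 = 31.
Row 4 has 4 + 20 + 34 + 31 + 6 − 16 = 79; the blank must be 113 − 79 = 34.
Row 2 has 8 + 19 + 7 − 3 + 23 + 49 = 103; the blank must be 113 − 103 = 10.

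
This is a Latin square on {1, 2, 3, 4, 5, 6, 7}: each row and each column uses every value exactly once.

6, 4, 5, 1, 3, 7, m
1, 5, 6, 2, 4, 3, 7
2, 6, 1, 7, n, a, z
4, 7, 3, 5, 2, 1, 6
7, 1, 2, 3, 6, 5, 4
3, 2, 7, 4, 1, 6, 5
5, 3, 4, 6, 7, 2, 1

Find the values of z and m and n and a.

Cell (3,5): column 5 already has {1, 2, 3, 4, 6, 7} → 5.
For row 3, column 6: column 6 already has {1, 2, 3, 5, 6, 7}; that leaves 4.
For row 3, column 7: row 3 already has {1, 2, 4, 5, 6, 7}; that leaves 3.
For row 1, column 7: row 1 already has {1, 3, 4, 5, 6, 7}; that leaves 2.

z = 3, m = 2, n = 5, a = 4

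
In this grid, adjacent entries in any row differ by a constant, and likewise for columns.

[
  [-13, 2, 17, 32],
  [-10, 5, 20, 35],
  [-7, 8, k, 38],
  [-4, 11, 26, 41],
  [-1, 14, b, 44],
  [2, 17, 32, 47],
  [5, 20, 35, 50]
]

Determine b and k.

Along each row the entries change by 15 per step; down each column they change by 3.
Row 5: from -1 at column 1, stepping by 15 to column 3 gives 29.
Row 3: from -7 at column 1, stepping by 15 to column 3 gives 23.

b = 29, k = 23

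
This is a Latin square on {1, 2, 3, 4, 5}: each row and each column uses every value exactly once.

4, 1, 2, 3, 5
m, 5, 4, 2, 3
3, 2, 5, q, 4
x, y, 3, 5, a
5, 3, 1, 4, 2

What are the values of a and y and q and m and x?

a = 1, y = 4, q = 1, m = 1, x = 2

For row 4, column 5: column 5 already has {2, 3, 4, 5}; that leaves 1.
For row 4, column 2: column 2 already has {1, 2, 3, 5}; that leaves 4.
Cell (4,1): row 4 already has {1, 3, 4, 5} → 2.
Cell (3,4): row 3 already has {2, 3, 4, 5} → 1.
At (row 2, col 1): row 2 already has {2, 3, 4, 5}, so the value is 1.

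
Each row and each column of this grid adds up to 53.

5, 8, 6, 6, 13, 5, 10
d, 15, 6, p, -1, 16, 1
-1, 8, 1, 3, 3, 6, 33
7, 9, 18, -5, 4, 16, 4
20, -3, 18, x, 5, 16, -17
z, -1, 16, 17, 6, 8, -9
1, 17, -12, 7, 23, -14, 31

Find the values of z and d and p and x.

z = 16, d = 5, p = 11, x = 14

Row 6: -1 + 16 + 17 + 6 + 8 − 9 = 37, so its missing entry is 53 − 37 = 16.
Column 1: 5 − 1 + 7 + 20 + 16 + 1 = 48, so its missing entry is 53 − 48 = 5.
Row 2: 5 + 15 + 6 − 1 + 16 + 1 = 42, so its missing entry is 53 − 42 = 11.
Row 5: 20 − 3 + 18 + 5 + 16 − 17 = 39, so its missing entry is 53 − 39 = 14.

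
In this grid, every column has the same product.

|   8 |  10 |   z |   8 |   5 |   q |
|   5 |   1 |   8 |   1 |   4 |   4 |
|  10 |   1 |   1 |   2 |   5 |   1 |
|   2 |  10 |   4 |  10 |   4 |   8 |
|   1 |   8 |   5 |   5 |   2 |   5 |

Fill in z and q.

Columns 1 and 4 each multiply to 800, so every column has product 800.
Column 3: 8×1×4×5 = 160, so the missing entry is 800 ÷ 160 = 5.
Column 6: 4×1×8×5 = 160, so the missing entry is 800 ÷ 160 = 5.

z = 5, q = 5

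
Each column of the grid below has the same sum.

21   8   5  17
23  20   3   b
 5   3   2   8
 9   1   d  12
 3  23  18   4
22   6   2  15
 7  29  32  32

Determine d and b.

The complete columns each total 90.
Column 3 is missing 90 − 62 = 28 (since 5 + 3 + 2 + 18 + 2 + 32 = 62).
Column 4 is missing 90 − 88 = 2 (since 17 + 8 + 12 + 4 + 15 + 32 = 88).

d = 28, b = 2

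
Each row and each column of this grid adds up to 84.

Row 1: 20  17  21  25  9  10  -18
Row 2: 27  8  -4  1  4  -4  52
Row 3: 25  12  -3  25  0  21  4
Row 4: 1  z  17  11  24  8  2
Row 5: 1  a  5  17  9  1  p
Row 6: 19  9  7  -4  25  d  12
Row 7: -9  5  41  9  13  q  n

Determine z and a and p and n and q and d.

The known cells in row 6 total 68, leaving 84 − 68 = 16 for the blank.
The known cells in column 6 total 52, leaving 84 − 52 = 32 for the blank.
The known cells in row 4 total 63, leaving 84 − 63 = 21 for the blank.
The known cells in row 7 total 91, leaving 84 − 91 = -7 for the blank.
The known cells in column 7 total 45, leaving 84 − 45 = 39 for the blank.
The known cells in row 5 total 72, leaving 84 − 72 = 12 for the blank.

z = 21, a = 12, p = 39, n = -7, q = 32, d = 16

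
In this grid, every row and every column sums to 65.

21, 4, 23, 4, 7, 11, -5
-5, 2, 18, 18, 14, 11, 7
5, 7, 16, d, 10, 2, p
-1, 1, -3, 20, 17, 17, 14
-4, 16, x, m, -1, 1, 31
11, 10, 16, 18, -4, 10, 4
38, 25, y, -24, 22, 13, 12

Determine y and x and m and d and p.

The known cells in row 7 total 86, leaving 65 − 86 = -21 for the blank.
The known cells in column 3 total 49, leaving 65 − 49 = 16 for the blank.
The known cells in row 5 total 59, leaving 65 − 59 = 6 for the blank.
The known cells in column 4 total 42, leaving 65 − 42 = 23 for the blank.
The known cells in row 3 total 63, leaving 65 − 63 = 2 for the blank.

y = -21, x = 16, m = 6, d = 23, p = 2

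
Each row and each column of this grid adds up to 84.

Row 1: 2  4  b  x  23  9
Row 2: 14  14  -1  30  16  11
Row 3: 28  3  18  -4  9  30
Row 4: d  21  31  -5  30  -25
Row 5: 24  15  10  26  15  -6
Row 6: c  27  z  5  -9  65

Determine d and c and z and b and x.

Column 4: 30 − 4 − 5 + 26 + 5 = 52, so its missing entry is 84 − 52 = 32.
Row 4: 21 + 31 − 5 + 30 − 25 = 52, so its missing entry is 84 − 52 = 32.
Row 1: 2 + 4 + 32 + 23 + 9 = 70, so its missing entry is 84 − 70 = 14.
Column 1: 2 + 14 + 28 + 32 + 24 = 100, so its missing entry is 84 − 100 = -16.
Row 6: -16 + 27 + 5 − 9 + 65 = 72, so its missing entry is 84 − 72 = 12.

d = 32, c = -16, z = 12, b = 14, x = 32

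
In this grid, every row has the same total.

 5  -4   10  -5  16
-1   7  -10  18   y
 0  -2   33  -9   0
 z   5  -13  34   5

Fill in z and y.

z = -9, y = 8

Rows 1 and 3 both add up to 22, so every row sums to 22.
Row 4: 5 − 13 + 34 + 5 = 31, so the missing entry is 22 − 31 = -9.
Row 2: -1 + 7 − 10 + 18 = 14, so the missing entry is 22 − 14 = 8.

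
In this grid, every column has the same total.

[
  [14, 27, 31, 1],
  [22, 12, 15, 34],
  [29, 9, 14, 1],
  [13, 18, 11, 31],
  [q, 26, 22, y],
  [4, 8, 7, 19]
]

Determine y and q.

The complete columns each total 100.
Column 4 is missing 100 − 86 = 14 (since 1 + 34 + 1 + 31 + 19 = 86).
Column 1 is missing 100 − 82 = 18 (since 14 + 22 + 29 + 13 + 4 = 82).

y = 14, q = 18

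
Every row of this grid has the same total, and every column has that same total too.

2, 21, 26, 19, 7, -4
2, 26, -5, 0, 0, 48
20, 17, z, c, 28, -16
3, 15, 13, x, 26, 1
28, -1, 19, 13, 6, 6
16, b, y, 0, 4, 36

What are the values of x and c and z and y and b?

x = 13, c = 26, z = -4, y = 22, b = -7

Rows 1 and 2 both sum to 71, so that's the common total.
Column 2 has 21 + 26 + 17 + 15 − 1 = 78; the blank must be 71 − 78 = -7.
Row 4 has 3 + 15 + 13 + 26 + 1 = 58; the blank must be 71 − 58 = 13.
Column 4 has 19 + 0 + 13 + 13 + 0 = 45; the blank must be 71 − 45 = 26.
Row 3 has 20 + 17 + 26 + 28 − 16 = 75; the blank must be 71 − 75 = -4.
Row 6 has 16 − 7 + 0 + 4 + 36 = 49; the blank must be 71 − 49 = 22.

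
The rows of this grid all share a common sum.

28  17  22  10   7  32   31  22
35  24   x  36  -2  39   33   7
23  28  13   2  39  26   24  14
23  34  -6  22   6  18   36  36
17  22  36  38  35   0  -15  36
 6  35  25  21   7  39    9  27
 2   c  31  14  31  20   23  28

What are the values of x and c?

Row 4 sums to 169 and so does row 6; that's the common total.
In row 2 the known cells total 172, leaving 169 − 172 = -3.
In row 7 the known cells total 149, leaving 169 − 149 = 20.

x = -3, c = 20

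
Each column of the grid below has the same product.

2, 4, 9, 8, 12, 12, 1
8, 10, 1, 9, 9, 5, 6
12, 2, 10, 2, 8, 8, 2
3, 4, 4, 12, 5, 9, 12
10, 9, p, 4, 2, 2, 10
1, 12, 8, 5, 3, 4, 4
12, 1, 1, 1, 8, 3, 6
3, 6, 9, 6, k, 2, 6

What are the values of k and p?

k = 1, p = 8

Columns 4 and 7 each multiply to 207360, so every column has product 207360.
Column 5: 12×9×8×5×2×3×8 = 207360, so the missing entry is 207360 ÷ 207360 = 1.
Column 3: 9×1×10×4×8×1×9 = 25920, so the missing entry is 207360 ÷ 25920 = 8.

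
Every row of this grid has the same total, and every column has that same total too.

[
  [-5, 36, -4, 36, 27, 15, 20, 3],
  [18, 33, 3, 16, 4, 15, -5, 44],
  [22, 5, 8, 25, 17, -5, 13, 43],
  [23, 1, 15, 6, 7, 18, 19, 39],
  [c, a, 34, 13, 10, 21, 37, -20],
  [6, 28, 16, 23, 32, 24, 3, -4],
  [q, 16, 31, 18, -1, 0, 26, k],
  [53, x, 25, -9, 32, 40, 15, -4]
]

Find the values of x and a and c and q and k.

x = -24, a = 33, c = 0, q = 11, k = 27

Rows 1 and 2 both sum to 128, so that's the common total.
Row 8: 53 + 25 − 9 + 32 + 40 + 15 − 4 = 152, so its missing entry is 128 − 152 = -24.
Column 8: 3 + 44 + 43 + 39 − 20 − 4 − 4 = 101, so its missing entry is 128 − 101 = 27.
Row 7: 16 + 31 + 18 − 1 + 0 + 26 + 27 = 117, so its missing entry is 128 − 117 = 11.
Column 1: -5 + 18 + 22 + 23 + 6 + 11 + 53 = 128, so its missing entry is 128 − 128 = 0.
Row 5: 0 + 34 + 13 + 10 + 21 + 37 − 20 = 95, so its missing entry is 128 − 95 = 33.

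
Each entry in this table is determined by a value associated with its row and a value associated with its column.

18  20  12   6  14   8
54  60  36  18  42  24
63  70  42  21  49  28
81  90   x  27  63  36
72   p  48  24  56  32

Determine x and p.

Each row is a constant multiple of every other row — this is a multiplication table with the headers hidden.
Row 4 is 27/6 = 9/2 times row 1, so its entry in column 3 is 12 × 9/2 = 54.
Row 5 is 24/6 = 4/1 times row 1, so its entry in column 2 is 20 × 4/1 = 80.

x = 54, p = 80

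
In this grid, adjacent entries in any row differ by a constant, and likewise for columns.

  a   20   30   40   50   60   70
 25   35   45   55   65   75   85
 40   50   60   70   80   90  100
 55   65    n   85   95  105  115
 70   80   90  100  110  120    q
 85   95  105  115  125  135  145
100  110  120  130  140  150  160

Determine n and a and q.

n = 75, a = 10, q = 130

Along each row the entries change by 10 per step; down each column they change by 15.
Row 4: from 55 at column 1, stepping by 10 to column 3 gives 75.
Row 1: from 20 at column 2, stepping by 10 to column 1 gives 10.
Row 5: from 70 at column 1, stepping by 10 to column 7 gives 130.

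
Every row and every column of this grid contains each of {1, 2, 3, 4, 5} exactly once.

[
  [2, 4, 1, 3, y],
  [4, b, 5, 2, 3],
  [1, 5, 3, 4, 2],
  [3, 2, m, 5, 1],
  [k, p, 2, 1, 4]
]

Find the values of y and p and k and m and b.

y = 5, p = 3, k = 5, m = 4, b = 1

For row 5, column 1: column 1 already has {1, 2, 3, 4}; that leaves 5.
For row 1, column 5: row 1 already has {1, 2, 3, 4}; that leaves 5.
Cell (2,2): row 2 already has {2, 3, 4, 5} → 1.
For row 4, column 3: row 4 already has {1, 2, 3, 5}; that leaves 4.
At (row 5, col 2): row 5 already has {1, 2, 4, 5}, so the value is 3.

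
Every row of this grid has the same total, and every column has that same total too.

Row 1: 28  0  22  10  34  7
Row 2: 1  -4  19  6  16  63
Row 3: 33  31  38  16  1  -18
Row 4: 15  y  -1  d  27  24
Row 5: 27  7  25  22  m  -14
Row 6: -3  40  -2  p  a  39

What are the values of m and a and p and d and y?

m = 34, a = -11, p = 38, d = 9, y = 27

Rows 1 and 2 both sum to 101, so that's the common total.
Row 5: 27 + 7 + 25 + 22 − 14 = 67, so its missing entry is 101 − 67 = 34.
Column 2: 0 − 4 + 31 + 7 + 40 = 74, so its missing entry is 101 − 74 = 27.
Column 5: 34 + 16 + 1 + 27 + 34 = 112, so its missing entry is 101 − 112 = -11.
Row 4: 15 + 27 − 1 + 27 + 24 = 92, so its missing entry is 101 − 92 = 9.
Row 6: -3 + 40 − 2 − 11 + 39 = 63, so its missing entry is 101 − 63 = 38.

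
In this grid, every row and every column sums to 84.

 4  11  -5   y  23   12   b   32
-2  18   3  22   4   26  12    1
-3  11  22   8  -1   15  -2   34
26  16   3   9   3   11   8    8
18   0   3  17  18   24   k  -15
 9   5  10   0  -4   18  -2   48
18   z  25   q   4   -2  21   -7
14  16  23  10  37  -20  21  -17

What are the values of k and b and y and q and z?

Column 2: 11 + 18 + 11 + 16 + 0 + 5 + 16 = 77, so its missing entry is 84 − 77 = 7.
Row 5: 18 + 0 + 3 + 17 + 18 + 24 − 15 = 65, so its missing entry is 84 − 65 = 19.
Column 7: 12 − 2 + 8 + 19 − 2 + 21 + 21 = 77, so its missing entry is 84 − 77 = 7.
Row 1: 4 + 11 − 5 + 23 + 12 + 7 + 32 = 84, so its missing entry is 84 − 84 = 0.
Row 7: 18 + 7 + 25 + 4 − 2 + 21 − 7 = 66, so its missing entry is 84 − 66 = 18.

k = 19, b = 7, y = 0, q = 18, z = 7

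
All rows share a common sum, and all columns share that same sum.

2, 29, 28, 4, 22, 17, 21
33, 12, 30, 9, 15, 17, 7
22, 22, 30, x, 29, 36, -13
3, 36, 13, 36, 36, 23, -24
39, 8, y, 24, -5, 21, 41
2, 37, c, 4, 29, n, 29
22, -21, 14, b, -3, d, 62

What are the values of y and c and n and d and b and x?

Rows 1 and 2 both sum to 123, so that's the common total.
The known cells in row 5 total 128, leaving 123 − 128 = -5 for the blank.
The known cells in row 3 total 126, leaving 123 − 126 = -3 for the blank.
The known cells in column 4 total 74, leaving 123 − 74 = 49 for the blank.
The known cells in row 7 total 123, leaving 123 − 123 = 0 for the blank.
The known cells in column 6 total 114, leaving 123 − 114 = 9 for the blank.
The known cells in row 6 total 110, leaving 123 − 110 = 13 for the blank.

y = -5, c = 13, n = 9, d = 0, b = 49, x = -3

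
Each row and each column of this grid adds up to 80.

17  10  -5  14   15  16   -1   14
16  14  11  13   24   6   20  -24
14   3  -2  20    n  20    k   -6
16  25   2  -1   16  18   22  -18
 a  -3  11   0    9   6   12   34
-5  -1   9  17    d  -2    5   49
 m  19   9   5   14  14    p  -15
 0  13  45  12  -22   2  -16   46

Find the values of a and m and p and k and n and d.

Row 5: -3 + 11 + 0 + 9 + 6 + 12 + 34 = 69, so its missing entry is 80 − 69 = 11.
Row 6: -5 − 1 + 9 + 17 − 2 + 5 + 49 = 72, so its missing entry is 80 − 72 = 8.
Column 5: 15 + 24 + 16 + 9 + 8 + 14 − 22 = 64, so its missing entry is 80 − 64 = 16.
Row 3: 14 + 3 − 2 + 20 + 16 + 20 − 6 = 65, so its missing entry is 80 − 65 = 15.
Column 1: 17 + 16 + 14 + 16 + 11 − 5 + 0 = 69, so its missing entry is 80 − 69 = 11.
Row 7: 11 + 19 + 9 + 5 + 14 + 14 − 15 = 57, so its missing entry is 80 − 57 = 23.

a = 11, m = 11, p = 23, k = 15, n = 16, d = 8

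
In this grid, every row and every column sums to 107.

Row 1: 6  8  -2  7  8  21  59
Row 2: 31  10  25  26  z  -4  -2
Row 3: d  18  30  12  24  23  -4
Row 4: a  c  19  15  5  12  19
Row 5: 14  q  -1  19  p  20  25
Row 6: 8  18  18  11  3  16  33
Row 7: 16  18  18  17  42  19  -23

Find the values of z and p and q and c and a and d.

z = 21, p = 4, q = 26, c = 9, a = 28, d = 4

Row 3: 18 + 30 + 12 + 24 + 23 − 4 = 103, so its missing entry is 107 − 103 = 4.
Row 2: 31 + 10 + 25 + 26 − 4 − 2 = 86, so its missing entry is 107 − 86 = 21.
Column 5: 8 + 21 + 24 + 5 + 3 + 42 = 103, so its missing entry is 107 − 103 = 4.
Column 1: 6 + 31 + 4 + 14 + 8 + 16 = 79, so its missing entry is 107 − 79 = 28.
Row 4: 28 + 19 + 15 + 5 + 12 + 19 = 98, so its missing entry is 107 − 98 = 9.
Row 5: 14 − 1 + 19 + 4 + 20 + 25 = 81, so its missing entry is 107 − 81 = 26.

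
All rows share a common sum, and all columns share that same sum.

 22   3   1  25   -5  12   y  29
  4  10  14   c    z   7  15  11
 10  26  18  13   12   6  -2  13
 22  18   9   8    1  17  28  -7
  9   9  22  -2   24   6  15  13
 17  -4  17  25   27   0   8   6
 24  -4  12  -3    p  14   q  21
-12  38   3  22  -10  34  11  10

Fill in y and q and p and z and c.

Rows 3 and 4 both sum to 96, so that's the common total.
Row 1 has 22 + 3 + 1 + 25 − 5 + 12 + 29 = 87; the blank must be 96 − 87 = 9.
Column 7 has 9 + 15 − 2 + 28 + 15 + 8 + 11 = 84; the blank must be 96 − 84 = 12.
Row 7 has 24 − 4 + 12 − 3 + 14 + 12 + 21 = 76; the blank must be 96 − 76 = 20.
Column 5 has -5 + 12 + 1 + 24 + 27 + 20 − 10 = 69; the blank must be 96 − 69 = 27.
Row 2 has 4 + 10 + 14 + 27 + 7 + 15 + 11 = 88; the blank must be 96 − 88 = 8.

y = 9, q = 12, p = 20, z = 27, c = 8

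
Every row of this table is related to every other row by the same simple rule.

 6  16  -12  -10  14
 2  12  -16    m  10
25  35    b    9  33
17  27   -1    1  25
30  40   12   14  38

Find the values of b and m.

The difference between any two rows is the same in every column — this is an addition table with the headers hidden.
Row 3 minus row 1 is 33 − 14 = 19, so its entry in column 3 is -12 + 19 = 7.
Row 2 minus row 1 is 10 − 14 = -4, so its entry in column 4 is -10 + (-4) = -14.

b = 7, m = -14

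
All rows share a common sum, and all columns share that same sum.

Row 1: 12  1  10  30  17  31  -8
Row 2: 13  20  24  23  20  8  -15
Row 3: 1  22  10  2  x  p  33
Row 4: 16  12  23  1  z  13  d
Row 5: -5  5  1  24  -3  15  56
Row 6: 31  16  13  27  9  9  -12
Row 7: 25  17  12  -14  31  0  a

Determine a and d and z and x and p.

Rows 1 and 2 both sum to 93, so that's the common total.
Row 7: 25 + 17 + 12 − 14 + 31 + 0 = 71, so its missing entry is 93 − 71 = 22.
Column 7: -8 − 15 + 33 + 56 − 12 + 22 = 76, so its missing entry is 93 − 76 = 17.
Row 4: 16 + 12 + 23 + 1 + 13 + 17 = 82, so its missing entry is 93 − 82 = 11.
Column 5: 17 + 20 + 11 − 3 + 9 + 31 = 85, so its missing entry is 93 − 85 = 8.
Row 3: 1 + 22 + 10 + 2 + 8 + 33 = 76, so its missing entry is 93 − 76 = 17.

a = 22, d = 17, z = 11, x = 8, p = 17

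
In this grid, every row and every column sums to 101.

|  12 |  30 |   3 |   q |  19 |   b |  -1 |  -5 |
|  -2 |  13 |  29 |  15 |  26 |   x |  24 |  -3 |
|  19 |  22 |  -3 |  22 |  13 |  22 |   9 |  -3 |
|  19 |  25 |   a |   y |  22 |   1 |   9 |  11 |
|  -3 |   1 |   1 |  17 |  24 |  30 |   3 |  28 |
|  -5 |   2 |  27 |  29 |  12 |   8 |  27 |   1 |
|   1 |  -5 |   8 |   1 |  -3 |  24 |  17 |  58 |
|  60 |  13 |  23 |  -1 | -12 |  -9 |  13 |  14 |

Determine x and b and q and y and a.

The known cells in row 2 total 102, leaving 101 − 102 = -1 for the blank.
The known cells in column 6 total 75, leaving 101 − 75 = 26 for the blank.
The known cells in row 1 total 84, leaving 101 − 84 = 17 for the blank.
The known cells in column 4 total 100, leaving 101 − 100 = 1 for the blank.
The known cells in row 4 total 88, leaving 101 − 88 = 13 for the blank.

x = -1, b = 26, q = 17, y = 1, a = 13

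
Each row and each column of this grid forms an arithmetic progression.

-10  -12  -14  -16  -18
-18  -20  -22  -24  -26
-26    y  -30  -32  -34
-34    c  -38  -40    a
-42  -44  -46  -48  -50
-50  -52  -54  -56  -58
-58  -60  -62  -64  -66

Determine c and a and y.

c = -36, a = -42, y = -28

Along each row the entries change by -2 per step; down each column they change by -8.
Row 4: from -34 at column 1, stepping by -2 to column 2 gives -36.
Row 4: from -34 at column 1, stepping by -2 to column 5 gives -42.
Row 3: from -26 at column 1, stepping by -2 to column 2 gives -28.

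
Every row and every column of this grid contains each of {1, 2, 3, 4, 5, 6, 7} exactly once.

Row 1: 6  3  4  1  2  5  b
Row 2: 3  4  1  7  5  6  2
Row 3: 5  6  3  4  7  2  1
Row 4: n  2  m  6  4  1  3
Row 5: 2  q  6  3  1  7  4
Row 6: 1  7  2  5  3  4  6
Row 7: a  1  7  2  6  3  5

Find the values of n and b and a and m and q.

n = 7, b = 7, a = 4, m = 5, q = 5

For row 1, column 7: row 1 already has {1, 2, 3, 4, 5, 6}; that leaves 7.
Cell (7,1): row 7 already has {1, 2, 3, 5, 6, 7} → 4.
At (row 4, col 1): column 1 already has {1, 2, 3, 4, 5, 6}, so the value is 7.
At (row 4, col 3): row 4 already has {1, 2, 3, 4, 6, 7}, so the value is 5.
For row 5, column 2: row 5 already has {1, 2, 3, 4, 6, 7}; that leaves 5.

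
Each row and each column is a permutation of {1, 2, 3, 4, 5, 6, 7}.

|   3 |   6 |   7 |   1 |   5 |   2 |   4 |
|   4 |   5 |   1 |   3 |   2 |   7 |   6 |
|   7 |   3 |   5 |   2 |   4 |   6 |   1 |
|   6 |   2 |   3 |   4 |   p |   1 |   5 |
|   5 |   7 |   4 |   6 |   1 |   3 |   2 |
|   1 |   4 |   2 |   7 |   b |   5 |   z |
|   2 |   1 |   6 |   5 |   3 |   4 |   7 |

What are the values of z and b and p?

z = 3, b = 6, p = 7

At (row 6, col 7): column 7 already has {1, 2, 4, 5, 6, 7}, so the value is 3.
For row 6, column 5: row 6 already has {1, 2, 3, 4, 5, 7}; that leaves 6.
Cell (4,5): row 4 already has {1, 2, 3, 4, 5, 6} → 7.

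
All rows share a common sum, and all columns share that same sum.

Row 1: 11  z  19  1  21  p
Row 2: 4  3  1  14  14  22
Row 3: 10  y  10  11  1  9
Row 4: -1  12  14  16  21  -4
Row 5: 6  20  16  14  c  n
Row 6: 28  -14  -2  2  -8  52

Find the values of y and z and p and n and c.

Rows 2 and 4 both sum to 58, so that's the common total.
The known cells in column 5 total 49, leaving 58 − 49 = 9 for the blank.
The known cells in row 3 total 41, leaving 58 − 41 = 17 for the blank.
The known cells in column 2 total 38, leaving 58 − 38 = 20 for the blank.
The known cells in row 5 total 65, leaving 58 − 65 = -7 for the blank.
The known cells in row 1 total 72, leaving 58 − 72 = -14 for the blank.

y = 17, z = 20, p = -14, n = -7, c = 9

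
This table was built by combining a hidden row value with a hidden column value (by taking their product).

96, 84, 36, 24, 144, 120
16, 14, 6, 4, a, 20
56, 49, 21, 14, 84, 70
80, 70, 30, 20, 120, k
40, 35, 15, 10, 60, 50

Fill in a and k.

a = 24, k = 100

Each row is a constant multiple of every other row — this is a multiplication table with the headers hidden.
Row 2 is 16/96 = 1/6 times row 1, so its entry in column 5 is 144 × 1/6 = 24.
Row 4 is 80/96 = 5/6 times row 1, so its entry in column 6 is 120 × 5/6 = 100.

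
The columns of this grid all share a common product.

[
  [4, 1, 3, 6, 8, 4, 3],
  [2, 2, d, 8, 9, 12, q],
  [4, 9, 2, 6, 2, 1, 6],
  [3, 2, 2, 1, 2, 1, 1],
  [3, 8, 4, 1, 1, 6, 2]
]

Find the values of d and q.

Columns 2 and 6 each multiply to 288, so every column has product 288.
Column 3: 3×2×2×4 = 48, so the missing entry is 288 ÷ 48 = 6.
Column 7: 3×6×1×2 = 36, so the missing entry is 288 ÷ 36 = 8.

d = 6, q = 8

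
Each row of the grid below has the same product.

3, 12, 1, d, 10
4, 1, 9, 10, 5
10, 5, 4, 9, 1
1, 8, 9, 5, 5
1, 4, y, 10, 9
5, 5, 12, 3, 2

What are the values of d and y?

d = 5, y = 5

Rows 2 and 3 each multiply to 1800, so every row has product 1800.
Row 1: 3×12×1×10 = 360, so the missing entry is 1800 ÷ 360 = 5.
Row 5: 1×4×10×9 = 360, so the missing entry is 1800 ÷ 360 = 5.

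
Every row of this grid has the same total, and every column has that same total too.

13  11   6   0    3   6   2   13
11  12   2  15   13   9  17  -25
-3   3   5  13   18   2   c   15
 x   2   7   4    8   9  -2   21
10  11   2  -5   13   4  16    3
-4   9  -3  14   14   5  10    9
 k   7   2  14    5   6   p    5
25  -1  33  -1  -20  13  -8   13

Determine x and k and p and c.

x = 5, k = -3, p = 18, c = 1

Rows 1 and 2 both sum to 54, so that's the common total.
Row 3: -3 + 3 + 5 + 13 + 18 + 2 + 15 = 53, so its missing entry is 54 − 53 = 1.
Column 7: 2 + 17 + 1 − 2 + 16 + 10 − 8 = 36, so its missing entry is 54 − 36 = 18.
Row 7: 7 + 2 + 14 + 5 + 6 + 18 + 5 = 57, so its missing entry is 54 − 57 = -3.
Row 4: 2 + 7 + 4 + 8 + 9 − 2 + 21 = 49, so its missing entry is 54 − 49 = 5.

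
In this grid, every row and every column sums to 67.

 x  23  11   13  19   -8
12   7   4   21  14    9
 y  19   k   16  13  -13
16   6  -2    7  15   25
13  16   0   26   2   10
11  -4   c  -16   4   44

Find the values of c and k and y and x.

c = 28, k = 26, y = 6, x = 9

Row 1 has 23 + 11 + 13 + 19 − 8 = 58; the blank must be 67 − 58 = 9.
Column 1 has 9 + 12 + 16 + 13 + 11 = 61; the blank must be 67 − 61 = 6.
Row 3 has 6 + 19 + 16 + 13 − 13 = 41; the blank must be 67 − 41 = 26.
Row 6 has 11 − 4 − 16 + 4 + 44 = 39; the blank must be 67 − 39 = 28.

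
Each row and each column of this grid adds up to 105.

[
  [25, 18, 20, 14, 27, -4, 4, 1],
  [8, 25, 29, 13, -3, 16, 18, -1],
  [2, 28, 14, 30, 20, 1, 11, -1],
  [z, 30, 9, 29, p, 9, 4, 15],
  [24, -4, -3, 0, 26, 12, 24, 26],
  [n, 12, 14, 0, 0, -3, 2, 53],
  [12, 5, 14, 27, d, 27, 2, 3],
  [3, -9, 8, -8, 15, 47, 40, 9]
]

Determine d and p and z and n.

Row 6: 12 + 14 + 0 + 0 − 3 + 2 + 53 = 78, so its missing entry is 105 − 78 = 27.
Row 7: 12 + 5 + 14 + 27 + 27 + 2 + 3 = 90, so its missing entry is 105 − 90 = 15.
Column 5: 27 − 3 + 20 + 26 + 0 + 15 + 15 = 100, so its missing entry is 105 − 100 = 5.
Row 4: 30 + 9 + 29 + 5 + 9 + 4 + 15 = 101, so its missing entry is 105 − 101 = 4.

d = 15, p = 5, z = 4, n = 27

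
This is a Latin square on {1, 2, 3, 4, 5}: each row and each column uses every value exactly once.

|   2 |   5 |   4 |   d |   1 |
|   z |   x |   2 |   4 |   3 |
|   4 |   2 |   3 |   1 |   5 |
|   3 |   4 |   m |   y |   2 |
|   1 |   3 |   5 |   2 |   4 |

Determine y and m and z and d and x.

y = 5, m = 1, z = 5, d = 3, x = 1

At (row 2, col 2): column 2 already has {2, 3, 4, 5}, so the value is 1.
For row 1, column 4: row 1 already has {1, 2, 4, 5}; that leaves 3.
For row 4, column 4: column 4 already has {1, 2, 3, 4}; that leaves 5.
For row 2, column 1: row 2 already has {1, 2, 3, 4}; that leaves 5.
For row 4, column 3: row 4 already has {2, 3, 4, 5}; that leaves 1.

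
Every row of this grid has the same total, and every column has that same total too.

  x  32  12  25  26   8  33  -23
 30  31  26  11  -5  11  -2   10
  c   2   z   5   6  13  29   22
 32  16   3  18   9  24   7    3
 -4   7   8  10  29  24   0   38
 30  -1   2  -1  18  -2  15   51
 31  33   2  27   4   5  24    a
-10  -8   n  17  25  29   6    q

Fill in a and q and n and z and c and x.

Rows 2 and 4 both sum to 112, so that's the common total.
Row 1 has 32 + 12 + 25 + 26 + 8 + 33 − 23 = 113; the blank must be 112 − 113 = -1.
Column 1 has -1 + 30 + 32 − 4 + 30 + 31 − 10 = 108; the blank must be 112 − 108 = 4.
Row 7 has 31 + 33 + 2 + 27 + 4 + 5 + 24 = 126; the blank must be 112 − 126 = -14.
Column 8 has -23 + 10 + 22 + 3 + 38 + 51 − 14 = 87; the blank must be 112 − 87 = 25.
Row 8 has -10 − 8 + 17 + 25 + 29 + 6 + 25 = 84; the blank must be 112 − 84 = 28.
Row 3 has 4 + 2 + 5 + 6 + 13 + 29 + 22 = 81; the blank must be 112 − 81 = 31.

a = -14, q = 25, n = 28, z = 31, c = 4, x = -1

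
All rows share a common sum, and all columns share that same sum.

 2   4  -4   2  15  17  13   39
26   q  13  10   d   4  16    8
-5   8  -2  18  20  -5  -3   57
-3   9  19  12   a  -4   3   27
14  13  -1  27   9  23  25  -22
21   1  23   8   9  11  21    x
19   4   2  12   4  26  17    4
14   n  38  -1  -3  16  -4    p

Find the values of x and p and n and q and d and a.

x = -6, p = -19, n = 47, q = 2, d = 9, a = 25

Rows 1 and 3 both sum to 88, so that's the common total.
Row 4: -3 + 9 + 19 + 12 − 4 + 3 + 27 = 63, so its missing entry is 88 − 63 = 25.
Column 5: 15 + 20 + 25 + 9 + 9 + 4 − 3 = 79, so its missing entry is 88 − 79 = 9.
Row 2: 26 + 13 + 10 + 9 + 4 + 16 + 8 = 86, so its missing entry is 88 − 86 = 2.
Column 2: 4 + 2 + 8 + 9 + 13 + 1 + 4 = 41, so its missing entry is 88 − 41 = 47.
Row 8: 14 + 47 + 38 − 1 − 3 + 16 − 4 = 107, so its missing entry is 88 − 107 = -19.
Row 6: 21 + 1 + 23 + 8 + 9 + 11 + 21 = 94, so its missing entry is 88 − 94 = -6.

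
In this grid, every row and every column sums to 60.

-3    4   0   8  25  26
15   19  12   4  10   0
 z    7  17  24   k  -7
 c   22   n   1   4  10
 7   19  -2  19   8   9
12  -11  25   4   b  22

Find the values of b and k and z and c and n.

b = 8, k = 5, z = 14, c = 15, n = 8

The known cells in row 6 total 52, leaving 60 − 52 = 8 for the blank.
The known cells in column 5 total 55, leaving 60 − 55 = 5 for the blank.
The known cells in row 3 total 46, leaving 60 − 46 = 14 for the blank.
The known cells in column 1 total 45, leaving 60 − 45 = 15 for the blank.
The known cells in row 4 total 52, leaving 60 − 52 = 8 for the blank.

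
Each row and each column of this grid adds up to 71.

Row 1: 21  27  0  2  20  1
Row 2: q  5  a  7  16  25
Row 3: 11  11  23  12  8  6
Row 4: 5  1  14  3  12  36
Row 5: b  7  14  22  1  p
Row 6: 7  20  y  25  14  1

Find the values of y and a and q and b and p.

y = 4, a = 16, q = 2, b = 25, p = 2

Column 6: 1 + 25 + 6 + 36 + 1 = 69, so its missing entry is 71 − 69 = 2.
Row 5: 7 + 14 + 22 + 1 + 2 = 46, so its missing entry is 71 − 46 = 25.
Column 1: 21 + 11 + 5 + 25 + 7 = 69, so its missing entry is 71 − 69 = 2.
Row 2: 2 + 5 + 7 + 16 + 25 = 55, so its missing entry is 71 − 55 = 16.
Row 6: 7 + 20 + 25 + 14 + 1 = 67, so its missing entry is 71 − 67 = 4.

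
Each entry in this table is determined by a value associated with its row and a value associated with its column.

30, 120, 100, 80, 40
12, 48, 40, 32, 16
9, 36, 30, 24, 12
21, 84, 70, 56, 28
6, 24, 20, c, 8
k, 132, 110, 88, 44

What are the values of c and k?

Each row is a constant multiple of every other row — this is a multiplication table with the headers hidden.
Row 5 is 20/100 = 1/5 times row 1, so its entry in column 4 is 80 × 1/5 = 16.
Row 6 is 110/100 = 11/10 times row 1, so its entry in column 1 is 30 × 11/10 = 33.

c = 16, k = 33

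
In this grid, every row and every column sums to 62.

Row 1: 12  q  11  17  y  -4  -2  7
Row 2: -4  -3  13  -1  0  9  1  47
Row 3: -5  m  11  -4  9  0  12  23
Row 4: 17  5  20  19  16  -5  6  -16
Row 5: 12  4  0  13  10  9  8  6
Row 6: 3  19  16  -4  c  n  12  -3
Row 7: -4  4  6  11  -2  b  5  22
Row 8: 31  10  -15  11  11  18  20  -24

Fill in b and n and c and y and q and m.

Row 3: -5 + 11 − 4 + 9 + 0 + 12 + 23 = 46, so its missing entry is 62 − 46 = 16.
Column 2: -3 + 16 + 5 + 4 + 19 + 4 + 10 = 55, so its missing entry is 62 − 55 = 7.
Row 1: 12 + 7 + 11 + 17 − 4 − 2 + 7 = 48, so its missing entry is 62 − 48 = 14.
Row 7: -4 + 4 + 6 + 11 − 2 + 5 + 22 = 42, so its missing entry is 62 − 42 = 20.
Column 6: -4 + 9 + 0 − 5 + 9 + 20 + 18 = 47, so its missing entry is 62 − 47 = 15.
Row 6: 3 + 19 + 16 − 4 + 15 + 12 − 3 = 58, so its missing entry is 62 − 58 = 4.

b = 20, n = 15, c = 4, y = 14, q = 7, m = 16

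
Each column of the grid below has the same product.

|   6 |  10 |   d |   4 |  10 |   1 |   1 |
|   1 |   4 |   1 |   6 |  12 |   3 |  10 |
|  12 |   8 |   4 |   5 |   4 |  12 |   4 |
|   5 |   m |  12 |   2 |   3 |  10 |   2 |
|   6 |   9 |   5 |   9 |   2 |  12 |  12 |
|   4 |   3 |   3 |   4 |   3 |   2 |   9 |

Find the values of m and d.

Columns 6 and 7 each multiply to 8640, so every column has product 8640.
Column 2: 10×4×8×9×3 = 8640, so the missing entry is 8640 ÷ 8640 = 1.
Column 3: 1×4×12×5×3 = 720, so the missing entry is 8640 ÷ 720 = 12.

m = 1, d = 12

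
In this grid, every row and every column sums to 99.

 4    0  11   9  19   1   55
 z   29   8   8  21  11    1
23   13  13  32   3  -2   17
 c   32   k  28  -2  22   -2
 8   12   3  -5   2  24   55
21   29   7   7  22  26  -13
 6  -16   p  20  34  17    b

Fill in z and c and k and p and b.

z = 21, c = 16, k = 5, p = 52, b = -14

Column 7 has 55 + 1 + 17 − 2 + 55 − 13 = 113; the blank must be 99 − 113 = -14.
Row 7 has 6 − 16 + 20 + 34 + 17 − 14 = 47; the blank must be 99 − 47 = 52.
Row 2 has 29 + 8 + 8 + 21 + 11 + 1 = 78; the blank must be 99 − 78 = 21.
Column 1 has 4 + 21 + 23 + 8 + 21 + 6 = 83; the blank must be 99 − 83 = 16.
Row 4 has 16 + 32 + 28 − 2 + 22 − 2 = 94; the blank must be 99 − 94 = 5.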